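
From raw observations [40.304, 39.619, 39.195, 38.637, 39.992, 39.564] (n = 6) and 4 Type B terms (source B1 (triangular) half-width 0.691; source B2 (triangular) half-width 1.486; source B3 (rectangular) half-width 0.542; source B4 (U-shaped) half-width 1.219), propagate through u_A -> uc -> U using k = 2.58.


mean = (40.304 + 39.619 + 39.195 + 38.637 + 39.992 + 39.564) / 6 = 39.55183333
s = sqrt(sum((x - mean)^2)/(n-1)) = 0.58794742
u_A = s / sqrt(n) = 0.58794742 / sqrt(6) = 0.24002853
u_B1 = 0.691 / sqrt(6) = 0.28209957
u_B2 = 1.486 / sqrt(6) = 0.60665696
u_B3 = 0.542 / sqrt(3) = 0.31292385
u_B4 = 1.219 / sqrt(2) = 0.86196317
uc = sqrt(0.24002853^2 + 0.28209957^2 + 0.60665696^2 + 0.31292385^2 + 0.86196317^2) = 1.1602277
U = k * uc = 2.58 * 1.1602277
U = 2.9934

2.9934


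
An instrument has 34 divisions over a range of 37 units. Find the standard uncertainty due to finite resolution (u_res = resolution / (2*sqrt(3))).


resolution = range / divisions
resolution = 37 / 34 = 1.0882353
u_res = resolution / (2*sqrt(3))
u_res = 1.0882353 / 3.4641016
u_res = 0.3141

0.3141


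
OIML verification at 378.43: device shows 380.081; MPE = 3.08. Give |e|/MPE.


e = indication - reference = 380.081 - 378.43 = 1.6510
|e| = 1.6510
ratio = |e| / MPE = 1.6510 / 3.08
ratio = 0.5360

0.5360


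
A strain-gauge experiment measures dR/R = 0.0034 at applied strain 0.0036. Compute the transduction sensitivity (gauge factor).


GF = (dR/R) / epsilon
= 0.0034 / 0.0036
= 0.9444

0.9444


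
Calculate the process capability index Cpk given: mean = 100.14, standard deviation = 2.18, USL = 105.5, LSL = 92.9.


Cpu = (USL - mean) / (3*sigma) = (105.5 - 100.14) / (3*2.18) = 0.8196
Cpl = (mean - LSL) / (3*sigma) = (100.14 - 92.9) / (3*2.18) = 1.1070
Cpk = min(Cpu, Cpl) = 0.8196

0.8196


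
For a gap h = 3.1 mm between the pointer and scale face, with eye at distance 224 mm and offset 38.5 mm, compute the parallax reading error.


error = h * offset / d
= 3.1 * 38.5 / 224
= 0.5328

0.5328


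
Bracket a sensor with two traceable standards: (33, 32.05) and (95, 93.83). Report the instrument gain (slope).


slope = (y2 - y1) / (x2 - x1)
= (93.83 - 32.05) / (95 - 33)
= 61.7800 / 62
= 0.9965

0.9965


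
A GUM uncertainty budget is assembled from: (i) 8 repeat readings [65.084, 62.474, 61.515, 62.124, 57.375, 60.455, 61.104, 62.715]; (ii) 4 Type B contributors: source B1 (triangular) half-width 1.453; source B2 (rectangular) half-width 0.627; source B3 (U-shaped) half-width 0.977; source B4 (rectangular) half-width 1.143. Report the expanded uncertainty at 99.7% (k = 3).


mean = (65.084 + 62.474 + 61.515 + 62.124 + 57.375 + 60.455 + 61.104 + 62.715) / 8 = 61.60575
s = sqrt(sum((x - mean)^2)/(n-1)) = 2.1985242
u_A = s / sqrt(n) = 2.1985242 / sqrt(8) = 0.77729569
u_B1 = 1.453 / sqrt(6) = 0.59318477
u_B2 = 0.627 / sqrt(3) = 0.36199862
u_B3 = 0.977 / sqrt(2) = 0.69084333
u_B4 = 1.143 / sqrt(3) = 0.65991136
uc = sqrt(0.77729569^2 + 0.59318477^2 + 0.36199862^2 + 0.69084333^2 + 0.65991136^2) = 1.4141596
U = k * uc = 3 * 1.4141596
U = 4.2425

4.2425


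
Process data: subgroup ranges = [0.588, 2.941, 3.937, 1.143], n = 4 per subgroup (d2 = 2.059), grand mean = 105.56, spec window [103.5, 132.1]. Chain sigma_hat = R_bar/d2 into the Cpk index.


R_bar = (0.588 + 2.941 + 3.937 + 1.143) / 4 = 2.15225
sigma = R_bar / d2 = 2.15225 / 2.059 = 1.045289
Cp = (USL - LSL)/(6*sigma) = (132.1 - 103.5)/(6*1.045289) = 4.5601
Cpu = (132.1 - 105.56)/(3*1.045289) = 8.4634
Cpl = (105.56 - 103.5)/(3*1.045289) = 0.6569
Cpk = min(Cpu, Cpl) = 0.6569

0.6569


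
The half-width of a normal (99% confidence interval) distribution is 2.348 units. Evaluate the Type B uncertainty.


u_B = half_width / 2.576
u_B = 2.348 / 2.576
u_B = 0.9115

0.9115


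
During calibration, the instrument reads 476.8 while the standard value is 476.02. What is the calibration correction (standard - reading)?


Correction = standard - reading
= 476.02 - 476.8
= -0.7800

-0.7800


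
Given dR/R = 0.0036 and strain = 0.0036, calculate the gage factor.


GF = (dR/R) / epsilon
= 0.0036 / 0.0036
= 1.0000

1.0000


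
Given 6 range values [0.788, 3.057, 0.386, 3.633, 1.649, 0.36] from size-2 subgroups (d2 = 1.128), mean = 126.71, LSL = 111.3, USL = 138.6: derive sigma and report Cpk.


R_bar = (0.788 + 3.057 + 0.386 + 3.633 + 1.649 + 0.36) / 6 = 1.6455
sigma = R_bar / d2 = 1.6455 / 1.128 = 1.4587766
Cp = (USL - LSL)/(6*sigma) = (138.6 - 111.3)/(6*1.4587766) = 3.1191
Cpu = (138.6 - 126.71)/(3*1.4587766) = 2.7169
Cpl = (126.71 - 111.3)/(3*1.4587766) = 3.5212
Cpk = min(Cpu, Cpl) = 2.7169

2.7169


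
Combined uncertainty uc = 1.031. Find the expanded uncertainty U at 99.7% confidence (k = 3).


U = k * uc
U = 3 * 1.031
U = 3.0930

3.0930


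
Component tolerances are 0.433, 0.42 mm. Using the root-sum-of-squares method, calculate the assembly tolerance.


RSS = sqrt(0.433^2 + 0.42^2)
= sqrt(0.363889)
= 0.6032

0.6032


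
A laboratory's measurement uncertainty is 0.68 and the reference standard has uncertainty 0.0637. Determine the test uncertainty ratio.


TUR = u_lab / u_ref
= 0.68 / 0.0637
= 10.6750

10.6750


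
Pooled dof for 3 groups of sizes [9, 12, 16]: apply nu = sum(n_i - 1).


nu = sum_i (n_i - 1)
nu = ((9 - 1) + (12 - 1) + (16 - 1))
nu = 8 + 11 + 15
nu = 34

34


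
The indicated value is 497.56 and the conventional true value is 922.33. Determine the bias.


Systematic error = measured - true
= 497.56 - 922.33
= -424.7700

-424.7700


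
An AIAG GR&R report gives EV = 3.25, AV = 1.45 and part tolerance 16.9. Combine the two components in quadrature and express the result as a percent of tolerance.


GRR = sqrt(EV^2 + AV^2) = sqrt(3.25^2 + 1.45^2) = 3.5587919
%GRR = GRR / tol * 100 = 3.5587919 / 16.9 * 100
%GRR = 21.0579

21.0579


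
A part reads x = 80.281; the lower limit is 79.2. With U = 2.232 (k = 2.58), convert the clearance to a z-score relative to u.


u = U / k = 2.232 / 2.58 = 0.86511628
margin = |LSL - x| = |79.2 - 80.281| = 1.081
z = margin / u = 1.081 / 0.86511628
z = 1.2495

1.2495


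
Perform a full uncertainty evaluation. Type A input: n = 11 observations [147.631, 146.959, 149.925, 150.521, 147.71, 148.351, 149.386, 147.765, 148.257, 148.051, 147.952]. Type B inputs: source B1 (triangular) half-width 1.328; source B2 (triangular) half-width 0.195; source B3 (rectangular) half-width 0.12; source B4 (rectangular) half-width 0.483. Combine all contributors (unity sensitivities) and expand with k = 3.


mean = (147.631 + 146.959 + 149.925 + 150.521 + 147.71 + 148.351 + 149.386 + 147.765 + 148.257 + 148.051 + 147.952) / 11 = 148.4098182
s = sqrt(sum((x - mean)^2)/(n-1)) = 1.081107
u_A = s / sqrt(n) = 1.081107 / sqrt(11) = 0.32596603
u_B1 = 1.328 / sqrt(6) = 0.54215373
u_B2 = 0.195 / sqrt(6) = 0.079608417
u_B3 = 0.12 / sqrt(3) = 0.069282032
u_B4 = 0.483 / sqrt(3) = 0.27886018
uc = sqrt(0.32596603^2 + 0.54215373^2 + 0.079608417^2 + 0.069282032^2 + 0.27886018^2) = 0.69934614
U = k * uc = 3 * 0.69934614
U = 2.0980

2.0980


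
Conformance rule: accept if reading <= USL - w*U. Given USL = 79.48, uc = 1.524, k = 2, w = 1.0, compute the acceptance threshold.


U = k * uc = 2 * 1.524 = 3.048
guard band g = w * U = 1.0 * 3.048 = 3.048
AL = USL - g = 79.48 - 3.048
AL = 76.4320

76.4320


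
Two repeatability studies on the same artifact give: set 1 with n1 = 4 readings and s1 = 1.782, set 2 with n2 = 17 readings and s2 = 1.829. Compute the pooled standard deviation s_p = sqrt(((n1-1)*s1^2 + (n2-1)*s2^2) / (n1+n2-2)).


s_p = sqrt(((n1-1)*s1^2 + (n2-1)*s2^2) / (n1+n2-2))
numerator = (4-1)*1.782^2 + (17-1)*1.829^2 = 9.526572 + 53.523856 = 63.050428
denominator = 4 + 17 - 2 = 19
s_p^2 = 63.050428 / 19 = 3.3184436
s_p = sqrt(3.3184436) = 1.8217

1.8217


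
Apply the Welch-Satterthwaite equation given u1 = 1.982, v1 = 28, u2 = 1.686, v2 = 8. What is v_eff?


uc = sqrt(u1^2 + u2^2) = sqrt(1.982^2 + 1.686^2) = 2.6020992
v_eff = uc^4 / (u1^4/v1 + u2^4/v2)
= 2.6020992^4 / (1.982^4/28 + 1.686^4/8)
= 45.845361 / 1.5611772
v_eff = 29.3659

29.3659


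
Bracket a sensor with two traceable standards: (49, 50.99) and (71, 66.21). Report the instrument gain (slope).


slope = (y2 - y1) / (x2 - x1)
= (66.21 - 50.99) / (71 - 49)
= 15.2200 / 22
= 0.6918

0.6918


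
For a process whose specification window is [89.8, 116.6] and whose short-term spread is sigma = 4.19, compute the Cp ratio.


Cp = (USL - LSL) / (6 * sigma)
= (116.6 - 89.8) / (6 * 4.19)
= 26.8000 / 25.1400
= 1.0660

1.0660


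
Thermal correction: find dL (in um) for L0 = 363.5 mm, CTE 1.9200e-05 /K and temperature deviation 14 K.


dL = L * alpha * dT
= 363.5 * 1.9200e-05 * 14
= 0.0977088 mm
dL_um = 0.0977088 * 1000 = 97.7088 um

97.7088


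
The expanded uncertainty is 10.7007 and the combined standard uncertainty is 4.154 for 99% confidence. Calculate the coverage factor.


k = U / uc
k = 10.7007 / 4.154
k = 2.576

2.576


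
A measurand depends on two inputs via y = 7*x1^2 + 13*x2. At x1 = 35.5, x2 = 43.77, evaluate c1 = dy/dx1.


y = 7*x1^2 + 13*x2
dy/dx1 = 2*7*x1
Evaluate at x1 = 35.5: c1 = 14 * 35.5
c1 = 497.0000

497.0000


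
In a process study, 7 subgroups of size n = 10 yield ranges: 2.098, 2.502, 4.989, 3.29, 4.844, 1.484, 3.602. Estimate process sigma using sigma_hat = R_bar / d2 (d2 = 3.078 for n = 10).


R_bar = (2.098 + 2.502 + 4.989 + 3.29 + 4.844 + 1.484 + 3.602) / 7
R_bar = 22.809 / 7 = 3.2584286
sigma_hat = R_bar / d2 = 3.2584286 / 3.078 = 1.0586

1.0586


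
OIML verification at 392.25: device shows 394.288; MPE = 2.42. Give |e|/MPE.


e = indication - reference = 394.288 - 392.25 = 2.0380
|e| = 2.0380
ratio = |e| / MPE = 2.0380 / 2.42
ratio = 0.8421

0.8421


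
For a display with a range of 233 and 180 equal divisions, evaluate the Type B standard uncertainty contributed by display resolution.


resolution = range / divisions
resolution = 233 / 180 = 1.2944444
u_res = resolution / (2*sqrt(3))
u_res = 1.2944444 / 3.4641016
u_res = 0.3737

0.3737


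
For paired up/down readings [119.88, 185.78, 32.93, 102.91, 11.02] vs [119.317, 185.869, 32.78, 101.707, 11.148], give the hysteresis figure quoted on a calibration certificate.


|119.88 - 119.317| = 0.5630
|185.78 - 185.869| = 0.0890
|32.93 - 32.78| = 0.1500
|102.91 - 101.707| = 1.2030
|11.02 - 11.148| = 0.1280
hysteresis = max(diffs) = 1.2030

1.2030


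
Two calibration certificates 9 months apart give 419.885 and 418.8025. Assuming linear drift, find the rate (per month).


rate = (v2 - v1) / months
= (418.8025 - 419.885) / 9
= -1.0825 / 9
= -0.1203

-0.1203


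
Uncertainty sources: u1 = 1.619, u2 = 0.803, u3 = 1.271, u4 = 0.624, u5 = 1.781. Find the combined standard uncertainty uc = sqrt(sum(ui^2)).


uc = sqrt(1.619^2 + 0.803^2 + 1.271^2 + 0.624^2 + 1.781^2)
uc = sqrt(8.442748)
uc = 2.9056

2.9056


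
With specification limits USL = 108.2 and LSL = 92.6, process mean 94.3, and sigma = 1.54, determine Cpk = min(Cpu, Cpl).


Cpu = (USL - mean) / (3*sigma) = (108.2 - 94.3) / (3*1.54) = 3.0087
Cpl = (mean - LSL) / (3*sigma) = (94.3 - 92.6) / (3*1.54) = 0.3680
Cpk = min(Cpu, Cpl) = 0.3680

0.3680


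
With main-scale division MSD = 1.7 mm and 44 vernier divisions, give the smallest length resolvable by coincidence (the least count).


LC = MSD / n_div
= 1.7 / 44
= 0.0386

0.0386


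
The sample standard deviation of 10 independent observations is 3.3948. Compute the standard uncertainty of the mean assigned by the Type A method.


u_A = s / sqrt(n)
u_A = 3.3948 / sqrt(10)
u_A = 3.3948 / 3.1622777
u_A = 1.0735

1.0735


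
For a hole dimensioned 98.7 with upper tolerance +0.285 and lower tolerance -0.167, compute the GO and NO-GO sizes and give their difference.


GO = nominal - lower_tol (smallest hole = maximum material condition)
GO = 98.7 - 0.167 = 98.533
NO-GO = nominal + upper_tol (largest hole = least material condition)
NO-GO = 98.7 + 0.285 = 98.985
spread = NO-GO - GO = 98.985 - 98.533 = 0.4520

0.4520


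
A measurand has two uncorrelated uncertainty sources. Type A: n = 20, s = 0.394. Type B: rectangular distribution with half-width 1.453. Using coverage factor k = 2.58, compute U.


u_A = s / sqrt(n) = 0.394 / sqrt(20) = 0.088101078
u_B = half_width / sqrt(3) = 1.453 / sqrt(3) = 0.83888994
uc = sqrt(u_A^2 + u_B^2) = sqrt(0.088101078^2 + 0.83888994^2) = 0.84350349
U = k * uc = 2.58 * 0.84350349
U = 2.1762

2.1762


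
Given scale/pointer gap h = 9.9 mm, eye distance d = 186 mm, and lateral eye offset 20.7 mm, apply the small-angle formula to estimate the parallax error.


error = h * offset / d
= 9.9 * 20.7 / 186
= 1.1018

1.1018


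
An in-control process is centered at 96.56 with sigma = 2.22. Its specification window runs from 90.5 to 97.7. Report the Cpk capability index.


Cpu = (USL - mean) / (3*sigma) = (97.7 - 96.56) / (3*2.22) = 0.1712
Cpl = (mean - LSL) / (3*sigma) = (96.56 - 90.5) / (3*2.22) = 0.9099
Cpk = min(Cpu, Cpl) = 0.1712

0.1712


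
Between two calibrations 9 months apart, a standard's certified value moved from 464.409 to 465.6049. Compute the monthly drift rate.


rate = (v2 - v1) / months
= (465.6049 - 464.409) / 9
= 1.1959 / 9
= 0.1329

0.1329


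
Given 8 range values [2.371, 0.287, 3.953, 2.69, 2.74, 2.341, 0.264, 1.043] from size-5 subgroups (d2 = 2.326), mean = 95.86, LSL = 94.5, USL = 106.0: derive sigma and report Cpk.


R_bar = (2.371 + 0.287 + 3.953 + 2.69 + 2.74 + 2.341 + 0.264 + 1.043) / 8 = 1.961125
sigma = R_bar / d2 = 1.961125 / 2.326 = 0.84313199
Cp = (USL - LSL)/(6*sigma) = (106.0 - 94.5)/(6*0.84313199) = 2.2733
Cpu = (106.0 - 95.86)/(3*0.84313199) = 4.0089
Cpl = (95.86 - 94.5)/(3*0.84313199) = 0.5377
Cpk = min(Cpu, Cpl) = 0.5377

0.5377


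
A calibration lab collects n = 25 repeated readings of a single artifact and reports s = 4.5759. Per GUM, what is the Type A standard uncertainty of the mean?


u_A = s / sqrt(n)
u_A = 4.5759 / sqrt(25)
u_A = 4.5759 / 5
u_A = 0.9152

0.9152


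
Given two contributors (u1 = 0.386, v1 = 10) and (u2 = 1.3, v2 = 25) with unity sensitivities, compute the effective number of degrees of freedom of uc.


uc = sqrt(u1^2 + u2^2) = sqrt(0.386^2 + 1.3^2) = 1.3560959
v_eff = uc^4 / (u1^4/v1 + u2^4/v2)
= 1.3560959^4 / (0.386^4/10 + 1.3^4/25)
= 3.3819066 / 0.11646398
v_eff = 29.0382

29.0382


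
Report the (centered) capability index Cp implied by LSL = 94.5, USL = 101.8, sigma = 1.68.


Cp = (USL - LSL) / (6 * sigma)
= (101.8 - 94.5) / (6 * 1.68)
= 7.3000 / 10.0800
= 0.7242

0.7242


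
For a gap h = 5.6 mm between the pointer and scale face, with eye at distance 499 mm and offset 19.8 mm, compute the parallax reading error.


error = h * offset / d
= 5.6 * 19.8 / 499
= 0.2222

0.2222


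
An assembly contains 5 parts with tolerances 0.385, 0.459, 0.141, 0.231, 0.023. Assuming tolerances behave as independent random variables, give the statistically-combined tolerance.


RSS = sqrt(0.385^2 + 0.459^2 + 0.141^2 + 0.231^2 + 0.023^2)
= sqrt(0.432677)
= 0.6578

0.6578


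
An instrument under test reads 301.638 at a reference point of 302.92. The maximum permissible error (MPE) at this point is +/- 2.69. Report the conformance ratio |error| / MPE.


e = indication - reference = 301.638 - 302.92 = -1.2820
|e| = 1.2820
ratio = |e| / MPE = 1.2820 / 2.69
ratio = 0.4766

0.4766


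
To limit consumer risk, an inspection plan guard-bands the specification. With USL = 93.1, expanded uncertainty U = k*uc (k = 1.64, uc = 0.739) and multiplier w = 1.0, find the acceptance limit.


U = k * uc = 1.64 * 0.739 = 1.21196
guard band g = w * U = 1.0 * 1.21196 = 1.21196
AL = USL - g = 93.1 - 1.21196
AL = 91.8880

91.8880


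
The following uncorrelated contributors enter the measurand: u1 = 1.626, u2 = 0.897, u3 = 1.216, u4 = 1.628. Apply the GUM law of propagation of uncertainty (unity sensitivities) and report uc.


uc = sqrt(1.626^2 + 0.897^2 + 1.216^2 + 1.628^2)
uc = sqrt(7.577525)
uc = 2.7527

2.7527


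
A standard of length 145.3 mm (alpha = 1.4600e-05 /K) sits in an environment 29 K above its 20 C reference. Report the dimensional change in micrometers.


dL = L * alpha * dT
= 145.3 * 1.4600e-05 * 29
= 0.0615200 mm
dL_um = 0.0615200 * 1000 = 61.5200 um

61.5200


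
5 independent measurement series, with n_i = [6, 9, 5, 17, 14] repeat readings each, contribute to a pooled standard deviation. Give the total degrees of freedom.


nu = sum_i (n_i - 1)
nu = ((6 - 1) + (9 - 1) + (5 - 1) + (17 - 1) + (14 - 1))
nu = 5 + 8 + 4 + 16 + 13
nu = 46

46


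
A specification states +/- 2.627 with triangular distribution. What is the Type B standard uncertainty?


u_B = half_width / sqrt(6)
u_B = 2.627 / 2.4494897
u_B = 1.0725

1.0725


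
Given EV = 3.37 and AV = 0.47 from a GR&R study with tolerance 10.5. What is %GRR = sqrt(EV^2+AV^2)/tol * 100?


GRR = sqrt(EV^2 + AV^2) = sqrt(3.37^2 + 0.47^2) = 3.4026166
%GRR = GRR / tol * 100 = 3.4026166 / 10.5 * 100
%GRR = 32.4059

32.4059


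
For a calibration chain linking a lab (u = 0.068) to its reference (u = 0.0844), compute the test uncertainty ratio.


TUR = u_lab / u_ref
= 0.068 / 0.0844
= 0.8057

0.8057


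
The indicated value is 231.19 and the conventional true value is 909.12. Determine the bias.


Systematic error = measured - true
= 231.19 - 909.12
= -677.9300

-677.9300


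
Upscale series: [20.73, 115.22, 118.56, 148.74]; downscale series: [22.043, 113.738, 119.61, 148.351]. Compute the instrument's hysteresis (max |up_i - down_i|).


|20.73 - 22.043| = 1.3130
|115.22 - 113.738| = 1.4820
|118.56 - 119.61| = 1.0500
|148.74 - 148.351| = 0.3890
hysteresis = max(diffs) = 1.4820

1.4820


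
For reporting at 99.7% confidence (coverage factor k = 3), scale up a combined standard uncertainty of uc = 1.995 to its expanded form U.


U = k * uc
U = 3 * 1.995
U = 5.9850

5.9850


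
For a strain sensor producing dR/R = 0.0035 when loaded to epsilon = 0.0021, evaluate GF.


GF = (dR/R) / epsilon
= 0.0035 / 0.0021
= 1.6667

1.6667


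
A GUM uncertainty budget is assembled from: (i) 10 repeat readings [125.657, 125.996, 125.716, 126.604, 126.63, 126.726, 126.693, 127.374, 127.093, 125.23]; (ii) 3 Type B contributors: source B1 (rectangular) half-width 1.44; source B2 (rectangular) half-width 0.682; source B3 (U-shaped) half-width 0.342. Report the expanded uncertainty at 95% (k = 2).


mean = (125.657 + 125.996 + 125.716 + 126.604 + 126.63 + 126.726 + 126.693 + 127.374 + 127.093 + 125.23) / 10 = 126.3719
s = sqrt(sum((x - mean)^2)/(n-1)) = 0.68796729
u_A = s / sqrt(n) = 0.68796729 / sqrt(10) = 0.21755436
u_B1 = 1.44 / sqrt(3) = 0.83138439
u_B2 = 0.682 / sqrt(3) = 0.39375288
u_B3 = 0.342 / sqrt(2) = 0.24183052
uc = sqrt(0.21755436^2 + 0.83138439^2 + 0.39375288^2 + 0.24183052^2) = 0.97573215
U = k * uc = 2 * 0.97573215
U = 1.9515

1.9515


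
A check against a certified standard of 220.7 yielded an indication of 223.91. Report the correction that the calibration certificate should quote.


Correction = standard - reading
= 220.7 - 223.91
= -3.2100

-3.2100


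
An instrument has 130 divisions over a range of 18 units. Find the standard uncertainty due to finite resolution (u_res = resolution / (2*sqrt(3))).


resolution = range / divisions
resolution = 18 / 130 = 0.13846154
u_res = resolution / (2*sqrt(3))
u_res = 0.13846154 / 3.4641016
u_res = 0.0400

0.0400


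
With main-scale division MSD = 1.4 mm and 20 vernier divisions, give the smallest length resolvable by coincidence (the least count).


LC = MSD / n_div
= 1.4 / 20
= 0.0700

0.0700


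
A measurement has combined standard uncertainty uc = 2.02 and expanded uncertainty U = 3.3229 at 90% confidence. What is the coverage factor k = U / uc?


k = U / uc
k = 3.3229 / 2.02
k = 1.645

1.645


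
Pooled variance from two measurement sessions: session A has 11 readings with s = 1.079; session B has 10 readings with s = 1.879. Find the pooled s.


s_p = sqrt(((n1-1)*s1^2 + (n2-1)*s2^2) / (n1+n2-2))
numerator = (11-1)*1.079^2 + (10-1)*1.879^2 = 11.64241 + 31.775769 = 43.418179
denominator = 11 + 10 - 2 = 19
s_p^2 = 43.418179 / 19 = 2.2851673
s_p = sqrt(2.2851673) = 1.5117

1.5117


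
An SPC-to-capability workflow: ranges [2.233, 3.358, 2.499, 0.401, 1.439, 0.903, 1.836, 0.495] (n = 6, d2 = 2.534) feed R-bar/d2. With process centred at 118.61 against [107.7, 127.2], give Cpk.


R_bar = (2.233 + 3.358 + 2.499 + 0.401 + 1.439 + 0.903 + 1.836 + 0.495) / 8 = 1.6455
sigma = R_bar / d2 = 1.6455 / 2.534 = 0.64936859
Cp = (USL - LSL)/(6*sigma) = (127.2 - 107.7)/(6*0.64936859) = 5.0049
Cpu = (127.2 - 118.61)/(3*0.64936859) = 4.4094
Cpl = (118.61 - 107.7)/(3*0.64936859) = 5.6003
Cpk = min(Cpu, Cpl) = 4.4094

4.4094


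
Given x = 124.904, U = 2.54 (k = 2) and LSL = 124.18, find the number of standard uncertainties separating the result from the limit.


u = U / k = 2.54 / 2 = 1.27
margin = |LSL - x| = |124.18 - 124.904| = 0.724
z = margin / u = 0.724 / 1.27
z = 0.5701

0.5701


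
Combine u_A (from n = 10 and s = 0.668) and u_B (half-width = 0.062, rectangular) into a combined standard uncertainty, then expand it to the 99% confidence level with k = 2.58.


u_A = s / sqrt(n) = 0.668 / sqrt(10) = 0.21124015
u_B = half_width / sqrt(3) = 0.062 / sqrt(3) = 0.035795717
uc = sqrt(u_A^2 + u_B^2) = sqrt(0.21124015^2 + 0.035795717^2) = 0.21425157
U = k * uc = 2.58 * 0.21425157
U = 0.5528

0.5528


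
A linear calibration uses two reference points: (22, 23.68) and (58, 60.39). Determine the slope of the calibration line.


slope = (y2 - y1) / (x2 - x1)
= (60.39 - 23.68) / (58 - 22)
= 36.7100 / 36
= 1.0197

1.0197


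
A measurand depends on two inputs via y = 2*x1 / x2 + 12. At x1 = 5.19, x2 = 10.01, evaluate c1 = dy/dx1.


y = 2*x1 / x2 + 12
dy/dx1 = 2/x2
Evaluate at x2 = 10.01: c1 = 2 / 10.01
c1 = 0.1998

0.1998


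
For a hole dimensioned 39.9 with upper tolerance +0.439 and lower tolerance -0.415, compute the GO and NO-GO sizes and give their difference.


GO = nominal - lower_tol (smallest hole = maximum material condition)
GO = 39.9 - 0.415 = 39.485
NO-GO = nominal + upper_tol (largest hole = least material condition)
NO-GO = 39.9 + 0.439 = 40.339
spread = NO-GO - GO = 40.339 - 39.485 = 0.8540

0.8540


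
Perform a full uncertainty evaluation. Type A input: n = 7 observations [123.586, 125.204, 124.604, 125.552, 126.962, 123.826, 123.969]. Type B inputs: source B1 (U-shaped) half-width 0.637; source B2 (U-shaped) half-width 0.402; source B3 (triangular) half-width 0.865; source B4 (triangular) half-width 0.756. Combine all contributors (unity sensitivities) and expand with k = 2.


mean = (123.586 + 125.204 + 124.604 + 125.552 + 126.962 + 123.826 + 123.969) / 7 = 124.8147143
s = sqrt(sum((x - mean)^2)/(n-1)) = 1.1939359
u_A = s / sqrt(n) = 1.1939359 / sqrt(7) = 0.45126535
u_B1 = 0.637 / sqrt(2) = 0.45042702
u_B2 = 0.402 / sqrt(2) = 0.28425693
u_B3 = 0.865 / sqrt(6) = 0.35313477
u_B4 = 0.756 / sqrt(6) = 0.30863571
uc = sqrt(0.45126535^2 + 0.45042702^2 + 0.28425693^2 + 0.35313477^2 + 0.30863571^2) = 0.84100362
U = k * uc = 2 * 0.84100362
U = 1.6820

1.6820


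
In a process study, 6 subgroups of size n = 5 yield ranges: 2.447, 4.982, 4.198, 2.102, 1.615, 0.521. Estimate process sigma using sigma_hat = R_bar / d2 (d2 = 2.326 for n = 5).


R_bar = (2.447 + 4.982 + 4.198 + 2.102 + 1.615 + 0.521) / 6
R_bar = 15.865 / 6 = 2.6441667
sigma_hat = R_bar / d2 = 2.6441667 / 2.326 = 1.1368

1.1368


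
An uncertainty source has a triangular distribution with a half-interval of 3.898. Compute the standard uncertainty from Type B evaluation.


u_B = half_width / sqrt(6)
u_B = 3.898 / 2.4494897
u_B = 1.5914

1.5914


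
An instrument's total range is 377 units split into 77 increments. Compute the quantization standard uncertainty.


resolution = range / divisions
resolution = 377 / 77 = 4.8961039
u_res = resolution / (2*sqrt(3))
u_res = 4.8961039 / 3.4641016
u_res = 1.4134

1.4134


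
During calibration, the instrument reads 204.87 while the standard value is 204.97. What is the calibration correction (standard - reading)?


Correction = standard - reading
= 204.97 - 204.87
= 0.1000

0.1000


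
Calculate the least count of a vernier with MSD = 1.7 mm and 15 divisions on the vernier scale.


LC = MSD / n_div
= 1.7 / 15
= 0.1133

0.1133


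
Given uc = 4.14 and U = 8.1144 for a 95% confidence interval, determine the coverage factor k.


k = U / uc
k = 8.1144 / 4.14
k = 1.96

1.96


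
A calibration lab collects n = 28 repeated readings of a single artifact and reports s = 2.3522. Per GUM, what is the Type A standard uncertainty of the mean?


u_A = s / sqrt(n)
u_A = 2.3522 / sqrt(28)
u_A = 2.3522 / 5.2915026
u_A = 0.4445

0.4445


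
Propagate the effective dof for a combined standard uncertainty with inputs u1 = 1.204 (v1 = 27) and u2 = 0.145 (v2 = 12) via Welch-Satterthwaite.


uc = sqrt(u1^2 + u2^2) = sqrt(1.204^2 + 0.145^2) = 1.2126999
v_eff = uc^4 / (u1^4/v1 + u2^4/v2)
= 1.2126999^4 / (1.204^4/27 + 0.145^4/12)
= 2.1627851 / 0.077865969
v_eff = 27.7757

27.7757


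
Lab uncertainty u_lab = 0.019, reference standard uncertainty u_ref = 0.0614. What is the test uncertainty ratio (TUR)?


TUR = u_lab / u_ref
= 0.019 / 0.0614
= 0.3094

0.3094


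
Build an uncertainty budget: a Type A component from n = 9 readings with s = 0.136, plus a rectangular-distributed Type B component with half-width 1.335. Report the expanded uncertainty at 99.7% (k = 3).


u_A = s / sqrt(n) = 0.136 / sqrt(9) = 0.045333333
u_B = half_width / sqrt(3) = 1.335 / sqrt(3) = 0.77076261
uc = sqrt(u_A^2 + u_B^2) = sqrt(0.045333333^2 + 0.77076261^2) = 0.77209463
U = k * uc = 3 * 0.77209463
U = 2.3163

2.3163


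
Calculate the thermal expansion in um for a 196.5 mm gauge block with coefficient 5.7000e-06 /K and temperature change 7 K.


dL = L * alpha * dT
= 196.5 * 5.7000e-06 * 7
= 0.0078403 mm
dL_um = 0.0078403 * 1000 = 7.8403 um

7.8403


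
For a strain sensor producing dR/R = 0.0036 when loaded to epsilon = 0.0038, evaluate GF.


GF = (dR/R) / epsilon
= 0.0036 / 0.0038
= 0.9474

0.9474


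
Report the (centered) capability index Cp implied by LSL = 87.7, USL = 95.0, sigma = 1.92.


Cp = (USL - LSL) / (6 * sigma)
= (95.0 - 87.7) / (6 * 1.92)
= 7.3000 / 11.5200
= 0.6337

0.6337


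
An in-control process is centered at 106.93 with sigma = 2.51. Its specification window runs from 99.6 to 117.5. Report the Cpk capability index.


Cpu = (USL - mean) / (3*sigma) = (117.5 - 106.93) / (3*2.51) = 1.4037
Cpl = (mean - LSL) / (3*sigma) = (106.93 - 99.6) / (3*2.51) = 0.9734
Cpk = min(Cpu, Cpl) = 0.9734

0.9734


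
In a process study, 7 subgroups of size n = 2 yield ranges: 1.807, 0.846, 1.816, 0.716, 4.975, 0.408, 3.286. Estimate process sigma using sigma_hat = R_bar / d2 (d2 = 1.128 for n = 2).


R_bar = (1.807 + 0.846 + 1.816 + 0.716 + 4.975 + 0.408 + 3.286) / 7
R_bar = 13.854 / 7 = 1.9791429
sigma_hat = R_bar / d2 = 1.9791429 / 1.128 = 1.7546

1.7546


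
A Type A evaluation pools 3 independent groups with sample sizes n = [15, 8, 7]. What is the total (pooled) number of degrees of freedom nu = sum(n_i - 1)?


nu = sum_i (n_i - 1)
nu = ((15 - 1) + (8 - 1) + (7 - 1))
nu = 14 + 7 + 6
nu = 27

27


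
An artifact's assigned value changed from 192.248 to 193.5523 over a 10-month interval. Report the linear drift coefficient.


rate = (v2 - v1) / months
= (193.5523 - 192.248) / 10
= 1.3043 / 10
= 0.1304

0.1304


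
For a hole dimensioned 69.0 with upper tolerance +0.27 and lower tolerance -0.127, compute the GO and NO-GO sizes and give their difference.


GO = nominal - lower_tol (smallest hole = maximum material condition)
GO = 69.0 - 0.127 = 68.873
NO-GO = nominal + upper_tol (largest hole = least material condition)
NO-GO = 69.0 + 0.27 = 69.27
spread = NO-GO - GO = 69.27 - 68.873 = 0.3970

0.3970


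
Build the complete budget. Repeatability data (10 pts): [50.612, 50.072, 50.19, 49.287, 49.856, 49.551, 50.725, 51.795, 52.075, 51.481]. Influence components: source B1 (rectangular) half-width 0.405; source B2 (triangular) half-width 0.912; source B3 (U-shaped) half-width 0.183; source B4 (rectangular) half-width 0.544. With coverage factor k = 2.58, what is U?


mean = (50.612 + 50.072 + 50.19 + 49.287 + 49.856 + 49.551 + 50.725 + 51.795 + 52.075 + 51.481) / 10 = 50.5644
s = sqrt(sum((x - mean)^2)/(n-1)) = 0.95496925
u_A = s / sqrt(n) = 0.95496925 / sqrt(10) = 0.30198779
u_B1 = 0.405 / sqrt(3) = 0.23382686
u_B2 = 0.912 / sqrt(6) = 0.37232244
u_B3 = 0.183 / sqrt(2) = 0.12940054
u_B4 = 0.544 / sqrt(3) = 0.31407855
uc = sqrt(0.30198779^2 + 0.23382686^2 + 0.37232244^2 + 0.12940054^2 + 0.31407855^2) = 0.63236497
U = k * uc = 2.58 * 0.63236497
U = 1.6315

1.6315


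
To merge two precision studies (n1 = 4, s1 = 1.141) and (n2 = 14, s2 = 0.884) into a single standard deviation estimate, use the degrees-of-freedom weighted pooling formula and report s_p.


s_p = sqrt(((n1-1)*s1^2 + (n2-1)*s2^2) / (n1+n2-2))
numerator = (4-1)*1.141^2 + (14-1)*0.884^2 = 3.905643 + 10.158928 = 14.064571
denominator = 4 + 14 - 2 = 16
s_p^2 = 14.064571 / 16 = 0.87903569
s_p = sqrt(0.87903569) = 0.9376

0.9376


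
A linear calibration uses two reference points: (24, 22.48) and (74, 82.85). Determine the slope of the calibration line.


slope = (y2 - y1) / (x2 - x1)
= (82.85 - 22.48) / (74 - 24)
= 60.3700 / 50
= 1.2074

1.2074


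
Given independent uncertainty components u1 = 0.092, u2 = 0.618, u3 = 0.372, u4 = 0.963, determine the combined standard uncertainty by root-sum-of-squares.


uc = sqrt(0.092^2 + 0.618^2 + 0.372^2 + 0.963^2)
uc = sqrt(1.456141)
uc = 1.2067

1.2067


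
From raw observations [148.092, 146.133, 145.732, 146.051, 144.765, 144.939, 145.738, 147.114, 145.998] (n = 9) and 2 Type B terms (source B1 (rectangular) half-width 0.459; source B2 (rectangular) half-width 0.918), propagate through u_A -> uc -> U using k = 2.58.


mean = (148.092 + 146.133 + 145.732 + 146.051 + 144.765 + 144.939 + 145.738 + 147.114 + 145.998) / 9 = 146.0624444
s = sqrt(sum((x - mean)^2)/(n-1)) = 1.0243336
u_A = s / sqrt(n) = 1.0243336 / sqrt(9) = 0.34144453
u_B1 = 0.459 / sqrt(3) = 0.26500377
u_B2 = 0.918 / sqrt(3) = 0.53000755
uc = sqrt(0.34144453^2 + 0.26500377^2 + 0.53000755^2) = 0.68390012
U = k * uc = 2.58 * 0.68390012
U = 1.7645

1.7645


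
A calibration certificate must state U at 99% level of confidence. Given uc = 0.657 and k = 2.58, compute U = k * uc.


U = k * uc
U = 2.58 * 0.657
U = 1.6951

1.6951


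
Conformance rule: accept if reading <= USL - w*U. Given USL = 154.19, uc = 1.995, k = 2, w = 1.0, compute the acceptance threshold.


U = k * uc = 2 * 1.995 = 3.99
guard band g = w * U = 1.0 * 3.99 = 3.99
AL = USL - g = 154.19 - 3.99
AL = 150.2000

150.2000


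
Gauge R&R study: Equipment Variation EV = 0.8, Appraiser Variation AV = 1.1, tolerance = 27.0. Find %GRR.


GRR = sqrt(EV^2 + AV^2) = sqrt(0.8^2 + 1.1^2) = 1.3601471
%GRR = GRR / tol * 100 = 1.3601471 / 27.0 * 100
%GRR = 5.0376

5.0376


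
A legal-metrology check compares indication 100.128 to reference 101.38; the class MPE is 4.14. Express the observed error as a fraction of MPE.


e = indication - reference = 100.128 - 101.38 = -1.2520
|e| = 1.2520
ratio = |e| / MPE = 1.2520 / 4.14
ratio = 0.3024

0.3024


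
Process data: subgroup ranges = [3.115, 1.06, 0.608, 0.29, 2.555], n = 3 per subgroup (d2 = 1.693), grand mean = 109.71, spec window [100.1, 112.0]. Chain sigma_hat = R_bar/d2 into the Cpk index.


R_bar = (3.115 + 1.06 + 0.608 + 0.29 + 2.555) / 5 = 1.5256
sigma = R_bar / d2 = 1.5256 / 1.693 = 0.90112227
Cp = (USL - LSL)/(6*sigma) = (112.0 - 100.1)/(6*0.90112227) = 2.2010
Cpu = (112.0 - 109.71)/(3*0.90112227) = 0.8471
Cpl = (109.71 - 100.1)/(3*0.90112227) = 3.5548
Cpk = min(Cpu, Cpl) = 0.8471

0.8471


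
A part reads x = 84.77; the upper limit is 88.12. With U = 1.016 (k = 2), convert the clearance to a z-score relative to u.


u = U / k = 1.016 / 2 = 0.508
margin = |USL - x| = |88.12 - 84.77| = 3.35
z = margin / u = 3.35 / 0.508
z = 6.5945

6.5945


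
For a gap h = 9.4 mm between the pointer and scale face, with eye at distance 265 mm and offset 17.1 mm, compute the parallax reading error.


error = h * offset / d
= 9.4 * 17.1 / 265
= 0.6066

0.6066


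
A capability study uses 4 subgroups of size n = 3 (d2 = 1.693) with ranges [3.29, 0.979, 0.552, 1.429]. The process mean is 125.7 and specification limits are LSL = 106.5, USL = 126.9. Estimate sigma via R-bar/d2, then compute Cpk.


R_bar = (3.29 + 0.979 + 0.552 + 1.429) / 4 = 1.5625
sigma = R_bar / d2 = 1.5625 / 1.693 = 0.9229179
Cp = (USL - LSL)/(6*sigma) = (126.9 - 106.5)/(6*0.9229179) = 3.6840
Cpu = (126.9 - 125.7)/(3*0.9229179) = 0.4334
Cpl = (125.7 - 106.5)/(3*0.9229179) = 6.9345
Cpk = min(Cpu, Cpl) = 0.4334

0.4334


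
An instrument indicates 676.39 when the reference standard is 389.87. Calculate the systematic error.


Systematic error = measured - true
= 676.39 - 389.87
= 286.5200

286.5200


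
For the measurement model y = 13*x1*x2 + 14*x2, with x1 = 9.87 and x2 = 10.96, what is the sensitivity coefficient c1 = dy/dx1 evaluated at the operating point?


y = 13*x1*x2 + 14*x2
dy/dx1 = 13*x2
Evaluate at x2 = 10.96: c1 = 13 * 10.96
c1 = 142.4800

142.4800


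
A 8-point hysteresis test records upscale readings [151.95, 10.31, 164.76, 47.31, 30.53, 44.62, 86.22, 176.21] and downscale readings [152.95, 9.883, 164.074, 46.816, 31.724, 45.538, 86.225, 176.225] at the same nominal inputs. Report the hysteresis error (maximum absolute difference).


|151.95 - 152.95| = 1.0000
|10.31 - 9.883| = 0.4270
|164.76 - 164.074| = 0.6860
|47.31 - 46.816| = 0.4940
|30.53 - 31.724| = 1.1940
|44.62 - 45.538| = 0.9180
|86.22 - 86.225| = 0.0050
|176.21 - 176.225| = 0.0150
hysteresis = max(diffs) = 1.1940

1.1940


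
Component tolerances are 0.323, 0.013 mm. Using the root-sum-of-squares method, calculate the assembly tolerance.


RSS = sqrt(0.323^2 + 0.013^2)
= sqrt(0.104498)
= 0.3233

0.3233


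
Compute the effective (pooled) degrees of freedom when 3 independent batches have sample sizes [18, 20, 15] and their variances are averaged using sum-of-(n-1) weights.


nu = sum_i (n_i - 1)
nu = ((18 - 1) + (20 - 1) + (15 - 1))
nu = 17 + 19 + 14
nu = 50

50


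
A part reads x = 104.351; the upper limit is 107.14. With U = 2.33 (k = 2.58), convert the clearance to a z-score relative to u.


u = U / k = 2.33 / 2.58 = 0.90310078
margin = |USL - x| = |107.14 - 104.351| = 2.789
z = margin / u = 2.789 / 0.90310078
z = 3.0882

3.0882


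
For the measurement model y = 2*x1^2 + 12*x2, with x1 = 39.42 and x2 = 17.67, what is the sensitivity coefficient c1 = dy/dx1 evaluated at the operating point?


y = 2*x1^2 + 12*x2
dy/dx1 = 2*2*x1
Evaluate at x1 = 39.42: c1 = 4 * 39.42
c1 = 157.6800

157.6800


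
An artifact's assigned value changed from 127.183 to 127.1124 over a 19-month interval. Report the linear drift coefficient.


rate = (v2 - v1) / months
= (127.1124 - 127.183) / 19
= -0.0706 / 19
= -0.0037

-0.0037


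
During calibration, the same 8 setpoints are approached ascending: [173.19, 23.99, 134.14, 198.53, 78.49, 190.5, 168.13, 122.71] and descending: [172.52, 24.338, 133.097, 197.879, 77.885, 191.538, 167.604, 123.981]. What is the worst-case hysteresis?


|173.19 - 172.52| = 0.6700
|23.99 - 24.338| = 0.3480
|134.14 - 133.097| = 1.0430
|198.53 - 197.879| = 0.6510
|78.49 - 77.885| = 0.6050
|190.5 - 191.538| = 1.0380
|168.13 - 167.604| = 0.5260
|122.71 - 123.981| = 1.2710
hysteresis = max(diffs) = 1.2710

1.2710


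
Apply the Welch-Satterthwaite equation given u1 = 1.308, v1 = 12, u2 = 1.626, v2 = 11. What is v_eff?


uc = sqrt(u1^2 + u2^2) = sqrt(1.308^2 + 1.626^2) = 2.0868014
v_eff = uc^4 / (u1^4/v1 + u2^4/v2)
= 2.0868014^4 / (1.308^4/12 + 1.626^4/11)
= 18.963761 / 0.87938315
v_eff = 21.5648

21.5648


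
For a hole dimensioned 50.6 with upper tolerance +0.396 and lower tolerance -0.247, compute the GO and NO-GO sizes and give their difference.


GO = nominal - lower_tol (smallest hole = maximum material condition)
GO = 50.6 - 0.247 = 50.353
NO-GO = nominal + upper_tol (largest hole = least material condition)
NO-GO = 50.6 + 0.396 = 50.996
spread = NO-GO - GO = 50.996 - 50.353 = 0.6430

0.6430


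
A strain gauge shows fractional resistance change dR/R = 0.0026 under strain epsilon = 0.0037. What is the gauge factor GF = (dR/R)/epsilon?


GF = (dR/R) / epsilon
= 0.0026 / 0.0037
= 0.7027

0.7027


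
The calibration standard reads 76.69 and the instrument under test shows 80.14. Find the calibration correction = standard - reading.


Correction = standard - reading
= 76.69 - 80.14
= -3.4500

-3.4500


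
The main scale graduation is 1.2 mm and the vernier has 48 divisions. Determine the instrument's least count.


LC = MSD / n_div
= 1.2 / 48
= 0.0250

0.0250


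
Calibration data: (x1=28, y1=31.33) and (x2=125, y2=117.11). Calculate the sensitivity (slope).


slope = (y2 - y1) / (x2 - x1)
= (117.11 - 31.33) / (125 - 28)
= 85.7800 / 97
= 0.8843

0.8843


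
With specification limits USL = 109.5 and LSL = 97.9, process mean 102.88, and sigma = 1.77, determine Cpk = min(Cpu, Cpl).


Cpu = (USL - mean) / (3*sigma) = (109.5 - 102.88) / (3*1.77) = 1.2467
Cpl = (mean - LSL) / (3*sigma) = (102.88 - 97.9) / (3*1.77) = 0.9379
Cpk = min(Cpu, Cpl) = 0.9379

0.9379


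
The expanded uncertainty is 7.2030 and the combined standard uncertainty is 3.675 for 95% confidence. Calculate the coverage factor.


k = U / uc
k = 7.2030 / 3.675
k = 1.96

1.96


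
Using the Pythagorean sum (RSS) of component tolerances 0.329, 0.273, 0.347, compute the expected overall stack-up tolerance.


RSS = sqrt(0.329^2 + 0.273^2 + 0.347^2)
= sqrt(0.303179)
= 0.5506

0.5506


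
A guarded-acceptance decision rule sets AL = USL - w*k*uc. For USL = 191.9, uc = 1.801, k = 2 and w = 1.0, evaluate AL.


U = k * uc = 2 * 1.801 = 3.602
guard band g = w * U = 1.0 * 3.602 = 3.602
AL = USL - g = 191.9 - 3.602
AL = 188.2980

188.2980


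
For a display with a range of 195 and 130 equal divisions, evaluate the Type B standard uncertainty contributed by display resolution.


resolution = range / divisions
resolution = 195 / 130 = 1.5
u_res = resolution / (2*sqrt(3))
u_res = 1.5 / 3.4641016
u_res = 0.4330

0.4330


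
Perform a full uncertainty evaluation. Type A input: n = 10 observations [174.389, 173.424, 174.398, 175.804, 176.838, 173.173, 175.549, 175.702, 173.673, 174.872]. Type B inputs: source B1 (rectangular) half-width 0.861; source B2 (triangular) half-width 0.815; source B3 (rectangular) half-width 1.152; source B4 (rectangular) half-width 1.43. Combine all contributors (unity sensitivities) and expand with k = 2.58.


mean = (174.389 + 173.424 + 174.398 + 175.804 + 176.838 + 173.173 + 175.549 + 175.702 + 173.673 + 174.872) / 10 = 174.7822
s = sqrt(sum((x - mean)^2)/(n-1)) = 1.1869307
u_A = s / sqrt(n) = 1.1869307 / sqrt(10) = 0.37534044
u_B1 = 0.861 / sqrt(3) = 0.49709858
u_B2 = 0.815 / sqrt(6) = 0.33272236
u_B3 = 1.152 / sqrt(3) = 0.66510751
u_B4 = 1.43 / sqrt(3) = 0.82561088
uc = sqrt(0.37534044^2 + 0.49709858^2 + 0.33272236^2 + 0.66510751^2 + 0.82561088^2) = 1.2738497
U = k * uc = 2.58 * 1.2738497
U = 3.2865

3.2865


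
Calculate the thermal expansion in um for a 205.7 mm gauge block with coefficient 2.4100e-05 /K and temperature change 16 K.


dL = L * alpha * dT
= 205.7 * 2.4100e-05 * 16
= 0.0793179 mm
dL_um = 0.0793179 * 1000 = 79.3179 um

79.3179


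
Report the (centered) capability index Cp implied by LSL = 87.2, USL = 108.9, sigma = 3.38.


Cp = (USL - LSL) / (6 * sigma)
= (108.9 - 87.2) / (6 * 3.38)
= 21.7000 / 20.2800
= 1.0700

1.0700


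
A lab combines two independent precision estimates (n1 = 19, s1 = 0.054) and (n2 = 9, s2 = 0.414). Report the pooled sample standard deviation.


s_p = sqrt(((n1-1)*s1^2 + (n2-1)*s2^2) / (n1+n2-2))
numerator = (19-1)*0.054^2 + (9-1)*0.414^2 = 0.052488 + 1.371168 = 1.423656
denominator = 19 + 9 - 2 = 26
s_p^2 = 1.423656 / 26 = 0.054756
s_p = sqrt(0.054756) = 0.2340

0.2340
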